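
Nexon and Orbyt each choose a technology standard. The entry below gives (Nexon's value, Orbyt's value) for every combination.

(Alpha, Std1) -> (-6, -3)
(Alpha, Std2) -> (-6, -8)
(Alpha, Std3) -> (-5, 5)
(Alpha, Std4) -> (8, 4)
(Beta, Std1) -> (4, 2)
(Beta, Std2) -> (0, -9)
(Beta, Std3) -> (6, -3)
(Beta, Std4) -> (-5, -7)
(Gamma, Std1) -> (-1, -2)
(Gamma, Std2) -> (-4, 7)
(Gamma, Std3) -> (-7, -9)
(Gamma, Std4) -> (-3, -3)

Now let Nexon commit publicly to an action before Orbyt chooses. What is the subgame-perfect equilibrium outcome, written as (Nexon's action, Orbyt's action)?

Backward induction with Nexon moving first.
- Alpha: BR = Std3, leader payoff -5.
- Beta: BR = Std1, leader payoff 4.
- Gamma: BR = Std2, leader payoff -4.
Nexon's induced payoffs are -5, 4, -4, so Nexon commits to Beta. Subgame-perfect outcome: (Beta, Std1) with payoffs (4, 2).

(Beta, Std1)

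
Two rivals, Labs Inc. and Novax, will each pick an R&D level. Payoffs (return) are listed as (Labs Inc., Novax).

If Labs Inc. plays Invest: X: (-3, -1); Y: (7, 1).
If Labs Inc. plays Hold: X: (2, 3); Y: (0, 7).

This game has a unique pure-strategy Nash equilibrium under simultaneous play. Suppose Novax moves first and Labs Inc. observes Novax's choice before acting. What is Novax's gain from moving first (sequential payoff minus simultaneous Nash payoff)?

Labs Inc. best-responds to each possible Novax move:
- X: Labs Inc. compares -3, 2 and picks Hold; Novax would get 3.
- Y: Labs Inc. compares 7, 0 and picks Invest; Novax would get 1.
Novax's induced payoffs are 3, 1, so Novax commits to X. Subgame-perfect outcome: (Hold, X) with payoffs (2, 3).
Under simultaneous play:
Labs Inc.'s best replies: X→Hold; Y→Invest.
Novax's best replies: Invest→Y; Hold→Y.
Only (Invest, Y) has each player best-responding; Nash payoffs (7, 1).
Novax's commitment gain: 3 − 1 = 2.

2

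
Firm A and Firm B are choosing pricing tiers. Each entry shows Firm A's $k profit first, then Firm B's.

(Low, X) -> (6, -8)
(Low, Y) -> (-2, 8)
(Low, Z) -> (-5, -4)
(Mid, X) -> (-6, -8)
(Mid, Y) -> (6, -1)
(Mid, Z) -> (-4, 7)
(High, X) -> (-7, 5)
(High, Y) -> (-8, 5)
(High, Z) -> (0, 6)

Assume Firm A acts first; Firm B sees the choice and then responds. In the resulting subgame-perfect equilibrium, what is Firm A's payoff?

0

Firm B best-responds to each possible Firm A move:
- Low: Firm B compares -8, 8, -4 and picks Y; Firm A would get -2.
- Mid: Firm B compares -8, -1, 7 and picks Z; Firm A would get -4.
- High: Firm B compares 5, 5, 6 and picks Z; Firm A would get 0.
Among -2, -4, 0, the best is 0 at High. Subgame-perfect outcome: (High, Z) with payoffs (0, 6).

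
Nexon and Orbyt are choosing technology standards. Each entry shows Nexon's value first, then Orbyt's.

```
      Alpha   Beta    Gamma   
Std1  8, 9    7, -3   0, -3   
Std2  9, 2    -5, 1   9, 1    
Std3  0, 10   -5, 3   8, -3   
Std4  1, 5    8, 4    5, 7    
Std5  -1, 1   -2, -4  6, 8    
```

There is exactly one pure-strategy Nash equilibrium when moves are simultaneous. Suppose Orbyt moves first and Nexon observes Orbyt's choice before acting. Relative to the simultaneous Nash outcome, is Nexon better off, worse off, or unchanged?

worse off

Solve by backward induction (Orbyt leads).
- Alpha: Nexon compares 8, 9, 0, 1, -1 and picks Std2; Orbyt would get 2.
- Beta: Nexon compares 7, -5, -5, 8, -2 and picks Std4; Orbyt would get 4.
- Gamma: Nexon compares 0, 9, 8, 5, 6 and picks Std2; Orbyt would get 1.
Among 2, 4, 1, the best is 4 at Beta. Subgame-perfect outcome: (Std4, Beta) with payoffs (8, 4).
For the simultaneous game, intersect best replies.
Nexon's best replies: Alpha→Std2; Beta→Std4; Gamma→Std2.
Orbyt's best replies: Std1→Alpha; Std2→Alpha; Std3→Alpha; Std4→Gamma; Std5→Gamma.
The unique mutual best reply is (Std2, Alpha), giving (9, 2).
Nexon earns 8 sequentially versus 9 at the Nash outcome: worse off.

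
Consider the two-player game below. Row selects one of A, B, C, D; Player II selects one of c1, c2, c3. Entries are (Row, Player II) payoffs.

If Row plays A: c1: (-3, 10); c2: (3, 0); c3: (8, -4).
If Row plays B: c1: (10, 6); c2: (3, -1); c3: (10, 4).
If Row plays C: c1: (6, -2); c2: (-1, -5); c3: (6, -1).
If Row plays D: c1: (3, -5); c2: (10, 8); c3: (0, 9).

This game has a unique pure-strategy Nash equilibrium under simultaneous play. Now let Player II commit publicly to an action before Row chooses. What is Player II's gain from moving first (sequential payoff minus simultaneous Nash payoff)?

Backward induction with Player II moving first.
- c1: BR = B, leader payoff 6.
- c2: BR = D, leader payoff 8.
- c3: BR = B, leader payoff 4.
Player II's induced payoffs are 6, 8, 4, so Player II commits to c2. Subgame-perfect outcome: (D, c2) with payoffs (10, 8).
Now find the simultaneous Nash equilibrium.
Row's best replies: c1→B; c2→D; c3→B.
Player II's best replies: A→c1; B→c1; C→c3; D→c3.
The unique mutual best reply is (B, c1), giving (10, 6).
Player II's commitment gain: 8 − 6 = 2.

2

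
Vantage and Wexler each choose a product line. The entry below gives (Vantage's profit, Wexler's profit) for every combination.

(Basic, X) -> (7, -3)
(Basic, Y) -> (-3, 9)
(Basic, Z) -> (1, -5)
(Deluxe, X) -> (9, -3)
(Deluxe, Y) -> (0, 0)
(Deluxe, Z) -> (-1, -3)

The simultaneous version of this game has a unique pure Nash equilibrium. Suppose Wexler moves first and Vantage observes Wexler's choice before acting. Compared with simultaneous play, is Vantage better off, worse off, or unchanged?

Solve by backward induction (Wexler leads).
- X: BR = Deluxe, leader payoff -3.
- Y: BR = Deluxe, leader payoff 0.
- Z: BR = Basic, leader payoff -5.
Maximizing over -3, 0, -5, Wexler chooses Y. Subgame-perfect outcome: (Deluxe, Y) with payoffs (0, 0).
For the simultaneous game, intersect best replies.
Vantage's best replies: X→Deluxe; Y→Deluxe; Z→Basic.
Wexler's best replies: Basic→Y; Deluxe→Y.
Only (Deluxe, Y) has each player best-responding; Nash payoffs (0, 0).
Vantage earns 0 sequentially versus 0 at the Nash outcome: unchanged.

unchanged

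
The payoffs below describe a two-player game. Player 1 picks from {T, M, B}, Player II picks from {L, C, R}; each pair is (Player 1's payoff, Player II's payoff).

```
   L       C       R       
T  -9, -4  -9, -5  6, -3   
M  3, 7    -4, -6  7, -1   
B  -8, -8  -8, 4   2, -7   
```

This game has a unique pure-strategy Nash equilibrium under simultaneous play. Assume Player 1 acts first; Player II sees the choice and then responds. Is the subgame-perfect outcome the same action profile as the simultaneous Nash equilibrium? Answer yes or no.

Player II best-responds to each possible Player 1 move:
- T: BR = R, leader payoff 6.
- M: BR = L, leader payoff 3.
- B: BR = C, leader payoff -8.
Among 6, 3, -8, the best is 6 at T. Subgame-perfect outcome: (T, R) with payoffs (6, -3).
Under simultaneous play:
Player 1's best replies: L→M; C→M; R→M.
Player II's best replies: T→R; M→L; B→C.
Only (M, L) has each player best-responding; Nash payoffs (3, 7).
Sequential outcome (T, R) differs from the Nash profile (M, L).

no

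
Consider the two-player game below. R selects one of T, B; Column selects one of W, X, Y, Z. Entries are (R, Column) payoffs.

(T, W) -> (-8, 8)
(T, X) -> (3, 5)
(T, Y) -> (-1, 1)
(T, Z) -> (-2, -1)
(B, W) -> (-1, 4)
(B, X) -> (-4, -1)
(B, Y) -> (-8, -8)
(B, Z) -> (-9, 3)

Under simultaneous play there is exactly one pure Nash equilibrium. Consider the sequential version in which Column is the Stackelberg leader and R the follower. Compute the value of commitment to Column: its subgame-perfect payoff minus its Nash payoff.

1

Backward induction with Column moving first.
- W: R compares -8, -1 and picks B; Column would get 4.
- X: R compares 3, -4 and picks T; Column would get 5.
- Y: R compares -1, -8 and picks T; Column would get 1.
- Z: R compares -2, -9 and picks T; Column would get -1.
Maximizing over 4, 5, 1, -1, Column chooses X. Subgame-perfect outcome: (T, X) with payoffs (3, 5).
Now find the simultaneous Nash equilibrium.
R's best replies: W→B; X→T; Y→T; Z→T.
Column's best replies: T→W; B→W.
Only (B, W) has each player best-responding; Nash payoffs (-1, 4).
Column's commitment gain: 5 − 4 = 1.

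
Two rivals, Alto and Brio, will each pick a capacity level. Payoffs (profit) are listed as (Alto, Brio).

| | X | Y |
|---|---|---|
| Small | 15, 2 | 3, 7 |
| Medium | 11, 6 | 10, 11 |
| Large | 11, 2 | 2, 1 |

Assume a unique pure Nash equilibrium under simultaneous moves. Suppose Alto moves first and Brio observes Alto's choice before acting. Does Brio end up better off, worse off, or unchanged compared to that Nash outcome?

worse off

Brio best-responds to each possible Alto move:
- Small: BR = Y, leader payoff 3.
- Medium: BR = Y, leader payoff 10.
- Large: BR = X, leader payoff 11.
Among 3, 10, 11, the best is 11 at Large. Subgame-perfect outcome: (Large, X) with payoffs (11, 2).
For the simultaneous game, intersect best replies.
Alto's best replies: X→Small; Y→Medium.
Brio's best replies: Small→Y; Medium→Y; Large→X.
Only (Medium, Y) has each player best-responding; Nash payoffs (10, 11).
Brio earns 2 sequentially versus 11 at the Nash outcome: worse off.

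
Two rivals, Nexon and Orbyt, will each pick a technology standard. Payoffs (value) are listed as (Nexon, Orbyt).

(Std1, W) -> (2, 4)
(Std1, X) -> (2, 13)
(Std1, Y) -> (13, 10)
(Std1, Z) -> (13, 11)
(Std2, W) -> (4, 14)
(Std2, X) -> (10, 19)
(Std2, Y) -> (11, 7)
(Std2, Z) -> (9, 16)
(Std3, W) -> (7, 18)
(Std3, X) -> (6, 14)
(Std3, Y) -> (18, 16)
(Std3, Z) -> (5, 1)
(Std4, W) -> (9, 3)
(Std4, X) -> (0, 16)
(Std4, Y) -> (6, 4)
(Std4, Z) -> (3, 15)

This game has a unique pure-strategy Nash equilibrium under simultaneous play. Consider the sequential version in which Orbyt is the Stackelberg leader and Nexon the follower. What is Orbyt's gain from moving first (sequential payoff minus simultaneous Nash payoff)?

Solve by backward induction (Orbyt leads).
- W: BR = Std4, leader payoff 3.
- X: BR = Std2, leader payoff 19.
- Y: BR = Std3, leader payoff 16.
- Z: BR = Std1, leader payoff 11.
Among 3, 19, 16, 11, the best is 19 at X. Subgame-perfect outcome: (Std2, X) with payoffs (10, 19).
Under simultaneous play:
Nexon's best replies: W→Std4; X→Std2; Y→Std3; Z→Std1.
Orbyt's best replies: Std1→X; Std2→X; Std3→W; Std4→X.
Only (Std2, X) has each player best-responding; Nash payoffs (10, 19).
Orbyt's commitment gain: 19 − 19 = 0.

0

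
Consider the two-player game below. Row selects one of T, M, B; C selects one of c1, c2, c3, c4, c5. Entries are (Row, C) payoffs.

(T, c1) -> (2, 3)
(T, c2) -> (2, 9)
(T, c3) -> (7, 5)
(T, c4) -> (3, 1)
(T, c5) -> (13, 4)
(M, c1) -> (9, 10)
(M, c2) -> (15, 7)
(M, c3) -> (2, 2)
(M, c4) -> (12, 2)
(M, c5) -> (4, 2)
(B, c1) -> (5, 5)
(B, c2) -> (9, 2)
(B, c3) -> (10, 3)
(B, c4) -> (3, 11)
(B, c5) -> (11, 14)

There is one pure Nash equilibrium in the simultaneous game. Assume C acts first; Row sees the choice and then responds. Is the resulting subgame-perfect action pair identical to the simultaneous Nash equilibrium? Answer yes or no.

Solve by backward induction (C leads).
- c1: Row compares 2, 9, 5 and picks M; C would get 10.
- c2: Row compares 2, 15, 9 and picks M; C would get 7.
- c3: Row compares 7, 2, 10 and picks B; C would get 3.
- c4: Row compares 3, 12, 3 and picks M; C would get 2.
- c5: Row compares 13, 4, 11 and picks T; C would get 4.
Among 10, 7, 3, 2, 4, the best is 10 at c1. Subgame-perfect outcome: (M, c1) with payoffs (9, 10).
For the simultaneous game, intersect best replies.
Row's best replies: c1→M; c2→M; c3→B; c4→M; c5→T.
C's best replies: T→c2; M→c1; B→c5.
Only (M, c1) has each player best-responding; Nash payoffs (9, 10).
Sequential outcome (M, c1) coincides with the Nash profile (M, c1).

yes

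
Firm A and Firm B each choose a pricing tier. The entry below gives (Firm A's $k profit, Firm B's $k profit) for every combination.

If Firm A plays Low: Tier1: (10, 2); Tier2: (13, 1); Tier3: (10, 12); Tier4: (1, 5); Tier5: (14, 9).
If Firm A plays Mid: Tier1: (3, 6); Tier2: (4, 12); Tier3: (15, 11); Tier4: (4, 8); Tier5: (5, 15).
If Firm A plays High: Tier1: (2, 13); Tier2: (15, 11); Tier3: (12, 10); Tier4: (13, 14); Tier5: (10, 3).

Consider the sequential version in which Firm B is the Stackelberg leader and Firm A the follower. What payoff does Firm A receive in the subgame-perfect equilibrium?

13

Work backward from Firm A's decision.
- Tier1: BR = Low, leader payoff 2.
- Tier2: BR = High, leader payoff 11.
- Tier3: BR = Mid, leader payoff 11.
- Tier4: BR = High, leader payoff 14.
- Tier5: BR = Low, leader payoff 9.
Firm B's induced payoffs are 2, 11, 11, 14, 9, so Firm B commits to Tier4. Subgame-perfect outcome: (High, Tier4) with payoffs (13, 14).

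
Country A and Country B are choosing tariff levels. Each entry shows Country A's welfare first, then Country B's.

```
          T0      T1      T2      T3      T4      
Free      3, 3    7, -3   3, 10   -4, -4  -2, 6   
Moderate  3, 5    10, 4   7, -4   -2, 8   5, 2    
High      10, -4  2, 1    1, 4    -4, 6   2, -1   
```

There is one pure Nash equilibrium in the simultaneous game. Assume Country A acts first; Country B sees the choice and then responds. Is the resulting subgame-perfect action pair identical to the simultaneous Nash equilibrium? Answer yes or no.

no

Solve by backward induction (Country A leads).
- Free: Country B compares 3, -3, 10, -4, 6 and picks T2; Country A would get 3.
- Moderate: Country B compares 5, 4, -4, 8, 2 and picks T3; Country A would get -2.
- High: Country B compares -4, 1, 4, 6, -1 and picks T3; Country A would get -4.
Among 3, -2, -4, the best is 3 at Free. Subgame-perfect outcome: (Free, T2) with payoffs (3, 10).
Under simultaneous play:
Country A's best replies: T0→High; T1→Moderate; T2→Moderate; T3→Moderate; T4→Moderate.
Country B's best replies: Free→T2; Moderate→T3; High→T3.
The unique mutual best reply is (Moderate, T3), giving (-2, 8).
Sequential outcome (Free, T2) differs from the Nash profile (Moderate, T3).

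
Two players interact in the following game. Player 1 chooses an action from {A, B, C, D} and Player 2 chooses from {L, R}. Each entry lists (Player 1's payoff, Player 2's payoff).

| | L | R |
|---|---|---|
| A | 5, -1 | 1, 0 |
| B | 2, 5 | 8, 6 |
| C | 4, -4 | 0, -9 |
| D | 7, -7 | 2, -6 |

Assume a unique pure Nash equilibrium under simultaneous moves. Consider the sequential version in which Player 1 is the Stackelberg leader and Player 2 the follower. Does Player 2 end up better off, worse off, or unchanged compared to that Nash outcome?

unchanged

Player 2 best-responds to each possible Player 1 move:
- A: BR = R, leader payoff 1.
- B: BR = R, leader payoff 8.
- C: BR = L, leader payoff 4.
- D: BR = R, leader payoff 2.
Among 1, 8, 4, 2, the best is 8 at B. Subgame-perfect outcome: (B, R) with payoffs (8, 6).
Under simultaneous play:
Player 1's best replies: L→D; R→B.
Player 2's best replies: A→R; B→R; C→L; D→R.
The unique mutual best reply is (B, R), giving (8, 6).
Player 2 earns 6 sequentially versus 6 at the Nash outcome: unchanged.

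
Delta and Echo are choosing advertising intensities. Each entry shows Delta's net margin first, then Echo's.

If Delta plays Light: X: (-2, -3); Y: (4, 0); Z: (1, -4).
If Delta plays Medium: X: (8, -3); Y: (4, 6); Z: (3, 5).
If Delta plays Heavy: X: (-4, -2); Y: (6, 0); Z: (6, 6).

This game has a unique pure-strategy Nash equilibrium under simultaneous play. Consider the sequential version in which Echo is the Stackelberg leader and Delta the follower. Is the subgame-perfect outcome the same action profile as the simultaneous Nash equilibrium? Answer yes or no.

Backward induction with Echo moving first.
- X: Delta compares -2, 8, -4 and picks Medium; Echo would get -3.
- Y: Delta compares 4, 4, 6 and picks Heavy; Echo would get 0.
- Z: Delta compares 1, 3, 6 and picks Heavy; Echo would get 6.
Echo's induced payoffs are -3, 0, 6, so Echo commits to Z. Subgame-perfect outcome: (Heavy, Z) with payoffs (6, 6).
For the simultaneous game, intersect best replies.
Delta's best replies: X→Medium; Y→Heavy; Z→Heavy.
Echo's best replies: Light→Y; Medium→Y; Heavy→Z.
Only (Heavy, Z) has each player best-responding; Nash payoffs (6, 6).
Sequential outcome (Heavy, Z) coincides with the Nash profile (Heavy, Z).

yes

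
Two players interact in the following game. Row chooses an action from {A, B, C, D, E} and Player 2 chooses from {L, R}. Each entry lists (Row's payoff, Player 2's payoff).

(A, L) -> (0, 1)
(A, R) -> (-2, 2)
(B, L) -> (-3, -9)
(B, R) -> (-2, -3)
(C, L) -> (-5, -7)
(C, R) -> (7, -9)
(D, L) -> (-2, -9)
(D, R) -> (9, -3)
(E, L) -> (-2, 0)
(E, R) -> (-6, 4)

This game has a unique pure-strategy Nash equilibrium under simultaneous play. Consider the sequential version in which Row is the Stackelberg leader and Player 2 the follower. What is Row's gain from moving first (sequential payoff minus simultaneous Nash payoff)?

Work backward from Player 2's decision.
- A → Player 2 plays R (best of 1, 2); Row gets -2.
- B → Player 2 plays R (best of -9, -3); Row gets -2.
- C → Player 2 plays L (best of -7, -9); Row gets -5.
- D → Player 2 plays R (best of -9, -3); Row gets 9.
- E → Player 2 plays R (best of 0, 4); Row gets -6.
Maximizing over -2, -2, -5, 9, -6, Row chooses D. Subgame-perfect outcome: (D, R) with payoffs (9, -3).
For the simultaneous game, intersect best replies.
Row's best replies: L→A; R→D.
Player 2's best replies: A→R; B→R; C→L; D→R; E→R.
The unique mutual best reply is (D, R), giving (9, -3).
Row's commitment gain: 9 − 9 = 0.

0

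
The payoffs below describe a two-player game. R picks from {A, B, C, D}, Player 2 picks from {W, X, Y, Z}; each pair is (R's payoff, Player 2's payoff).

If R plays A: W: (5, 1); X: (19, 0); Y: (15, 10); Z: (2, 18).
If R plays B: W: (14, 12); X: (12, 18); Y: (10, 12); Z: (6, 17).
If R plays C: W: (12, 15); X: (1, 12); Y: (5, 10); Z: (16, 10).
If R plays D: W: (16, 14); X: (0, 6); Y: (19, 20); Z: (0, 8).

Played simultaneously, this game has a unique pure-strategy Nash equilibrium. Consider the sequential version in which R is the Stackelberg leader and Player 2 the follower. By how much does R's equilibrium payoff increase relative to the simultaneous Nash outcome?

0

Backward induction with R moving first.
- A: BR = Z, leader payoff 2.
- B: BR = X, leader payoff 12.
- C: BR = W, leader payoff 12.
- D: BR = Y, leader payoff 19.
R's induced payoffs are 2, 12, 12, 19, so R commits to D. Subgame-perfect outcome: (D, Y) with payoffs (19, 20).
For the simultaneous game, intersect best replies.
R's best replies: W→D; X→A; Y→D; Z→C.
Player 2's best replies: A→Z; B→X; C→W; D→Y.
Only (D, Y) has each player best-responding; Nash payoffs (19, 20).
R's commitment gain: 19 − 19 = 0.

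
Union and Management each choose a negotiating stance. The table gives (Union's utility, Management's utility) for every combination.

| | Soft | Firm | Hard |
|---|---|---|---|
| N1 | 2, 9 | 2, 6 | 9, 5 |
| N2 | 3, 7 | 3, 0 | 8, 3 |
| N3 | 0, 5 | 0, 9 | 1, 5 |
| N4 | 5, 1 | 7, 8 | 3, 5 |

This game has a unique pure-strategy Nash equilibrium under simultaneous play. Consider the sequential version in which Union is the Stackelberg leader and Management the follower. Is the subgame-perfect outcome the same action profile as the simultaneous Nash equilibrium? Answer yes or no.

yes

Solve by backward induction (Union leads).
- N1: BR = Soft, leader payoff 2.
- N2: BR = Soft, leader payoff 3.
- N3: BR = Firm, leader payoff 0.
- N4: BR = Firm, leader payoff 7.
Union's induced payoffs are 2, 3, 0, 7, so Union commits to N4. Subgame-perfect outcome: (N4, Firm) with payoffs (7, 8).
Under simultaneous play:
Union's best replies: Soft→N4; Firm→N4; Hard→N1.
Management's best replies: N1→Soft; N2→Soft; N3→Firm; N4→Firm.
The unique mutual best reply is (N4, Firm), giving (7, 8).
Sequential outcome (N4, Firm) coincides with the Nash profile (N4, Firm).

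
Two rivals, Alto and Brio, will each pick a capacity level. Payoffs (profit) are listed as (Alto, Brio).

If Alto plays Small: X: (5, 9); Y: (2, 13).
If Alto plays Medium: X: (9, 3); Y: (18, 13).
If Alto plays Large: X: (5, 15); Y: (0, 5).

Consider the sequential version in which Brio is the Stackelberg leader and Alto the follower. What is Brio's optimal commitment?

Y

Alto best-responds to each possible Brio move:
- X: BR = Medium, leader payoff 3.
- Y: BR = Medium, leader payoff 13.
Brio's induced payoffs are 3, 13, so Brio commits to Y. Subgame-perfect outcome: (Medium, Y) with payoffs (18, 13).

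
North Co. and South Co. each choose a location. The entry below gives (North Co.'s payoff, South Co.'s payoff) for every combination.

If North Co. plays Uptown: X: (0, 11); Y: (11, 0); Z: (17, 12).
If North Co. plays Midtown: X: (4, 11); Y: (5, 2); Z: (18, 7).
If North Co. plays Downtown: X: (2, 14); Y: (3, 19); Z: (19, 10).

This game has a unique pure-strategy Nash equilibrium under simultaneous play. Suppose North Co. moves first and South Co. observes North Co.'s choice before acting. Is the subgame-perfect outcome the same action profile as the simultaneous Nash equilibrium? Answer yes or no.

Backward induction with North Co. moving first.
- Uptown → South Co. plays Z (best of 11, 0, 12); North Co. gets 17.
- Midtown → South Co. plays X (best of 11, 2, 7); North Co. gets 4.
- Downtown → South Co. plays Y (best of 14, 19, 10); North Co. gets 3.
Among 17, 4, 3, the best is 17 at Uptown. Subgame-perfect outcome: (Uptown, Z) with payoffs (17, 12).
For the simultaneous game, intersect best replies.
North Co.'s best replies: X→Midtown; Y→Uptown; Z→Downtown.
South Co.'s best replies: Uptown→Z; Midtown→X; Downtown→Y.
Only (Midtown, X) has each player best-responding; Nash payoffs (4, 11).
Sequential outcome (Uptown, Z) differs from the Nash profile (Midtown, X).

no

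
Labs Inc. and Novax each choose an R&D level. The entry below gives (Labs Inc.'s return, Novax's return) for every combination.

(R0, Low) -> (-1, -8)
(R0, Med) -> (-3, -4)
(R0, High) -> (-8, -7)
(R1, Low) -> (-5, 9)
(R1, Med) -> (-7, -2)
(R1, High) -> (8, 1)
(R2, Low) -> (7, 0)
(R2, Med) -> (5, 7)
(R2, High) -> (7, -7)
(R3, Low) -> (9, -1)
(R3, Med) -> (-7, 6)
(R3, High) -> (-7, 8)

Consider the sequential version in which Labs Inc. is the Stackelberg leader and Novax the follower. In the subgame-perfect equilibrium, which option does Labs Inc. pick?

Novax best-responds to each possible Labs Inc. move:
- R0: BR = Med, leader payoff -3.
- R1: BR = Low, leader payoff -5.
- R2: BR = Med, leader payoff 5.
- R3: BR = High, leader payoff -7.
Among -3, -5, 5, -7, the best is 5 at R2. Subgame-perfect outcome: (R2, Med) with payoffs (5, 7).

R2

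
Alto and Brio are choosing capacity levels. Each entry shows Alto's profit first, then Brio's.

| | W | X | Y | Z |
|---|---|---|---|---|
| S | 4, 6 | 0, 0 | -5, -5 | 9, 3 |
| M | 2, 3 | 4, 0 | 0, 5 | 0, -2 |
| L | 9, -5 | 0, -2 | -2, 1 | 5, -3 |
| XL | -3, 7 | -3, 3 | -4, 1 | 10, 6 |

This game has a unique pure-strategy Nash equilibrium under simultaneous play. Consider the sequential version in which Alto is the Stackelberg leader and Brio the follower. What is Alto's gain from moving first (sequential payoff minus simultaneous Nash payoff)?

4

Backward induction with Alto moving first.
- S: Brio compares 6, 0, -5, 3 and picks W; Alto would get 4.
- M: Brio compares 3, 0, 5, -2 and picks Y; Alto would get 0.
- L: Brio compares -5, -2, 1, -3 and picks Y; Alto would get -2.
- XL: Brio compares 7, 3, 1, 6 and picks W; Alto would get -3.
Among 4, 0, -2, -3, the best is 4 at S. Subgame-perfect outcome: (S, W) with payoffs (4, 6).
Under simultaneous play:
Alto's best replies: W→L; X→M; Y→M; Z→XL.
Brio's best replies: S→W; M→Y; L→Y; XL→W.
The unique mutual best reply is (M, Y), giving (0, 5).
Alto's commitment gain: 4 − 0 = 4.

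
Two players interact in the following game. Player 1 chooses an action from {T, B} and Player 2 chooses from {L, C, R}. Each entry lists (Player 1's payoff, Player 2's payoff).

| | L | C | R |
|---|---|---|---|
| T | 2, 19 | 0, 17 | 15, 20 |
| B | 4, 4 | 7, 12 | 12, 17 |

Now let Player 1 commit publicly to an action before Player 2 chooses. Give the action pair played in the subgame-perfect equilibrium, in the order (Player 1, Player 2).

Backward induction with Player 1 moving first.
- T → Player 2 plays R (best of 19, 17, 20); Player 1 gets 15.
- B → Player 2 plays R (best of 4, 12, 17); Player 1 gets 12.
Player 1's induced payoffs are 15, 12, so Player 1 commits to T. Subgame-perfect outcome: (T, R) with payoffs (15, 20).

(T, R)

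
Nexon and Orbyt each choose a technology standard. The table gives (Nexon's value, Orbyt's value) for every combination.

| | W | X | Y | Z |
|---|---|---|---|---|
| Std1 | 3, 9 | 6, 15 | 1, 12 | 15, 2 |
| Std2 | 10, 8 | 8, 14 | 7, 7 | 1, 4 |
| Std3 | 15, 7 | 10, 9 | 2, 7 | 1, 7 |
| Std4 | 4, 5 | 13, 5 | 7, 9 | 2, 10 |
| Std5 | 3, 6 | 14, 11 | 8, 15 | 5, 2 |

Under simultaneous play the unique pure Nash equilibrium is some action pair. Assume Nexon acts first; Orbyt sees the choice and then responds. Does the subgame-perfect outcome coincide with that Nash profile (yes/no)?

Backward induction with Nexon moving first.
- Std1 → Orbyt plays X (best of 9, 15, 12, 2); Nexon gets 6.
- Std2 → Orbyt plays X (best of 8, 14, 7, 4); Nexon gets 8.
- Std3 → Orbyt plays X (best of 7, 9, 7, 7); Nexon gets 10.
- Std4 → Orbyt plays Z (best of 5, 5, 9, 10); Nexon gets 2.
- Std5 → Orbyt plays Y (best of 6, 11, 15, 2); Nexon gets 8.
Nexon's induced payoffs are 6, 8, 10, 2, 8, so Nexon commits to Std3. Subgame-perfect outcome: (Std3, X) with payoffs (10, 9).
For the simultaneous game, intersect best replies.
Nexon's best replies: W→Std3; X→Std5; Y→Std5; Z→Std1.
Orbyt's best replies: Std1→X; Std2→X; Std3→X; Std4→Z; Std5→Y.
Only (Std5, Y) has each player best-responding; Nash payoffs (8, 15).
Sequential outcome (Std3, X) differs from the Nash profile (Std5, Y).

no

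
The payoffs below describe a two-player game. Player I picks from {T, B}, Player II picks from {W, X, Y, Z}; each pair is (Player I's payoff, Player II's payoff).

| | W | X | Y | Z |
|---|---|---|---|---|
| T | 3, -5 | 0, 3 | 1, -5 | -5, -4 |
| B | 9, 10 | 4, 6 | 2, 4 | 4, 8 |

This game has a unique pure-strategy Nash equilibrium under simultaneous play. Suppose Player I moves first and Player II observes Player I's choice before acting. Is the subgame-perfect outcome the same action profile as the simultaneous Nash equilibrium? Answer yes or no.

Backward induction with Player I moving first.
- T → Player II plays X (best of -5, 3, -5, -4); Player I gets 0.
- B → Player II plays W (best of 10, 6, 4, 8); Player I gets 9.
Maximizing over 0, 9, Player I chooses B. Subgame-perfect outcome: (B, W) with payoffs (9, 10).
Now find the simultaneous Nash equilibrium.
Player I's best replies: W→B; X→B; Y→B; Z→B.
Player II's best replies: T→X; B→W.
Only (B, W) has each player best-responding; Nash payoffs (9, 10).
Sequential outcome (B, W) coincides with the Nash profile (B, W).

yes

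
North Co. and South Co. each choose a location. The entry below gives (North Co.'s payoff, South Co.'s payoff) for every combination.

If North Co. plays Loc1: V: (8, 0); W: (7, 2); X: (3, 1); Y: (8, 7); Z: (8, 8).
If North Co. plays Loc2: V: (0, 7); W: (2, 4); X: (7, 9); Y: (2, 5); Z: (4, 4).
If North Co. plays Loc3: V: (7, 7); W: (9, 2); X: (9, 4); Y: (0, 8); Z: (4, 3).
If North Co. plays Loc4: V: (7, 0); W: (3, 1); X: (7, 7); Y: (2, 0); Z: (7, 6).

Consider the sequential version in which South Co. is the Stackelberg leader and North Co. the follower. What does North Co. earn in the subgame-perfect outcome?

8

North Co. best-responds to each possible South Co. move:
- V → North Co. plays Loc1 (best of 8, 0, 7, 7); South Co. gets 0.
- W → North Co. plays Loc3 (best of 7, 2, 9, 3); South Co. gets 2.
- X → North Co. plays Loc3 (best of 3, 7, 9, 7); South Co. gets 4.
- Y → North Co. plays Loc1 (best of 8, 2, 0, 2); South Co. gets 7.
- Z → North Co. plays Loc1 (best of 8, 4, 4, 7); South Co. gets 8.
Among 0, 2, 4, 7, 8, the best is 8 at Z. Subgame-perfect outcome: (Loc1, Z) with payoffs (8, 8).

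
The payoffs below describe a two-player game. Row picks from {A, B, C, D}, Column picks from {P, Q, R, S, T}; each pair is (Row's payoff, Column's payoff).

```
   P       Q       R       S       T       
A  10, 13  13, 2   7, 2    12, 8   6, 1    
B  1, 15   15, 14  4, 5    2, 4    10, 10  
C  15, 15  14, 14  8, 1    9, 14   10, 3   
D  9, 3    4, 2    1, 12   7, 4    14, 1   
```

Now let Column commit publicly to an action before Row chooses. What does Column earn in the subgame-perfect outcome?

Backward induction with Column moving first.
- P: Row compares 10, 1, 15, 9 and picks C; Column would get 15.
- Q: Row compares 13, 15, 14, 4 and picks B; Column would get 14.
- R: Row compares 7, 4, 8, 1 and picks C; Column would get 1.
- S: Row compares 12, 2, 9, 7 and picks A; Column would get 8.
- T: Row compares 6, 10, 10, 14 and picks D; Column would get 1.
Among 15, 14, 1, 8, 1, the best is 15 at P. Subgame-perfect outcome: (C, P) with payoffs (15, 15).

15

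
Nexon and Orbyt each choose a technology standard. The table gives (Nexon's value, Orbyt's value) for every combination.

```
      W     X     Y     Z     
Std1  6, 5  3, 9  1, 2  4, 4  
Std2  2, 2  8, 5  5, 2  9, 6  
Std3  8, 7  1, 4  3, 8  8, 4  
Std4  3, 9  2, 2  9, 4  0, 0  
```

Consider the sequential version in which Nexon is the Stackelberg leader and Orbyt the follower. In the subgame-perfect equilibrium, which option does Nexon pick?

Backward induction with Nexon moving first.
- Std1: BR = X, leader payoff 3.
- Std2: BR = Z, leader payoff 9.
- Std3: BR = Y, leader payoff 3.
- Std4: BR = W, leader payoff 3.
Maximizing over 3, 9, 3, 3, Nexon chooses Std2. Subgame-perfect outcome: (Std2, Z) with payoffs (9, 6).

Std2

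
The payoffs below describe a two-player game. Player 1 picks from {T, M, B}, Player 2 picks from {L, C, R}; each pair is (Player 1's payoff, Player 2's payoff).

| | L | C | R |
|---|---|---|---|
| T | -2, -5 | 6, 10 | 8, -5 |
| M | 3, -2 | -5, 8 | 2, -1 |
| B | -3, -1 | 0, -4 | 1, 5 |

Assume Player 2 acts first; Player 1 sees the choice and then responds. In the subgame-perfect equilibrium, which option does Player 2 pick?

C

Player 1 best-responds to each possible Player 2 move:
- L → Player 1 plays M (best of -2, 3, -3); Player 2 gets -2.
- C → Player 1 plays T (best of 6, -5, 0); Player 2 gets 10.
- R → Player 1 plays T (best of 8, 2, 1); Player 2 gets -5.
Among -2, 10, -5, the best is 10 at C. Subgame-perfect outcome: (T, C) with payoffs (6, 10).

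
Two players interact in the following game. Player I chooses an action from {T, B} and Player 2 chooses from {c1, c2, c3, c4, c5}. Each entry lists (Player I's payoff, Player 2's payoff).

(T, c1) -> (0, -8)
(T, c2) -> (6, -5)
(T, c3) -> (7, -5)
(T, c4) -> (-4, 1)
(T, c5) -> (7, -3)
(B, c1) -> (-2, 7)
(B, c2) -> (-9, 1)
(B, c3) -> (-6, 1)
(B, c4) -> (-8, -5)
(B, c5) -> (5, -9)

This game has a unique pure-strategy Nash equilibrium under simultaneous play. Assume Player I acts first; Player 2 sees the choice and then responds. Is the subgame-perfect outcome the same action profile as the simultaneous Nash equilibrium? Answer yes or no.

no

Player 2 best-responds to each possible Player I move:
- T → Player 2 plays c4 (best of -8, -5, -5, 1, -3); Player I gets -4.
- B → Player 2 plays c1 (best of 7, 1, 1, -5, -9); Player I gets -2.
Among -4, -2, the best is -2 at B. Subgame-perfect outcome: (B, c1) with payoffs (-2, 7).
For the simultaneous game, intersect best replies.
Player I's best replies: c1→T; c2→T; c3→T; c4→T; c5→T.
Player 2's best replies: T→c4; B→c1.
Only (T, c4) has each player best-responding; Nash payoffs (-4, 1).
Sequential outcome (B, c1) differs from the Nash profile (T, c4).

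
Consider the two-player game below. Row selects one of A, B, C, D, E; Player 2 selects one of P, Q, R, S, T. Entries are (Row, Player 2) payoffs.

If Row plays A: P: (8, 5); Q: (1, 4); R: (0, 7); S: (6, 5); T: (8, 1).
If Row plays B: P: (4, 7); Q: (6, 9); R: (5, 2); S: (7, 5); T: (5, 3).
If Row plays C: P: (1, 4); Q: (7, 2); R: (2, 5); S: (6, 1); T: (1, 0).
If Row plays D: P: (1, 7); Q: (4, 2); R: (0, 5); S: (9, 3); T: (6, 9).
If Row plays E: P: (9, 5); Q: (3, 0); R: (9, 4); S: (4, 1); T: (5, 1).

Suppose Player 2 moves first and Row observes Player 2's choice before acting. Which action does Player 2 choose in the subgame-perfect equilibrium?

P

Row best-responds to each possible Player 2 move:
- P: Row compares 8, 4, 1, 1, 9 and picks E; Player 2 would get 5.
- Q: Row compares 1, 6, 7, 4, 3 and picks C; Player 2 would get 2.
- R: Row compares 0, 5, 2, 0, 9 and picks E; Player 2 would get 4.
- S: Row compares 6, 7, 6, 9, 4 and picks D; Player 2 would get 3.
- T: Row compares 8, 5, 1, 6, 5 and picks A; Player 2 would get 1.
Maximizing over 5, 2, 4, 3, 1, Player 2 chooses P. Subgame-perfect outcome: (E, P) with payoffs (9, 5).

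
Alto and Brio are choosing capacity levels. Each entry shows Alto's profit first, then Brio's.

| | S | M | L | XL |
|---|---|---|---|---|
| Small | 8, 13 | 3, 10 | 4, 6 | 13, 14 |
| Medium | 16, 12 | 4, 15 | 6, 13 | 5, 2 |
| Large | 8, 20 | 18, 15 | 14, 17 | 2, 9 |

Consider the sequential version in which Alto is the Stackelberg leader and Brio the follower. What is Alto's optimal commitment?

Work backward from Brio's decision.
- Small: BR = XL, leader payoff 13.
- Medium: BR = M, leader payoff 4.
- Large: BR = S, leader payoff 8.
Among 13, 4, 8, the best is 13 at Small. Subgame-perfect outcome: (Small, XL) with payoffs (13, 14).

Small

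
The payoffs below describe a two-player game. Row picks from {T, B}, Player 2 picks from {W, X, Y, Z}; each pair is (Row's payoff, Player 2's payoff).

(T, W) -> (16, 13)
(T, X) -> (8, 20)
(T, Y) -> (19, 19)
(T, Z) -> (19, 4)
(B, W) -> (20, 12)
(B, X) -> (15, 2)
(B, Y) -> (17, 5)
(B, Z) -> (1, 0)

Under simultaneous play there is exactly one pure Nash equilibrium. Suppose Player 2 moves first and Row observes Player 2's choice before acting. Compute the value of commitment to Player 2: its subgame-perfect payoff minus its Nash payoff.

Solve by backward induction (Player 2 leads).
- W: Row compares 16, 20 and picks B; Player 2 would get 12.
- X: Row compares 8, 15 and picks B; Player 2 would get 2.
- Y: Row compares 19, 17 and picks T; Player 2 would get 19.
- Z: Row compares 19, 1 and picks T; Player 2 would get 4.
Among 12, 2, 19, 4, the best is 19 at Y. Subgame-perfect outcome: (T, Y) with payoffs (19, 19).
Under simultaneous play:
Row's best replies: W→B; X→B; Y→T; Z→T.
Player 2's best replies: T→X; B→W.
The unique mutual best reply is (B, W), giving (20, 12).
Player 2's commitment gain: 19 − 12 = 7.

7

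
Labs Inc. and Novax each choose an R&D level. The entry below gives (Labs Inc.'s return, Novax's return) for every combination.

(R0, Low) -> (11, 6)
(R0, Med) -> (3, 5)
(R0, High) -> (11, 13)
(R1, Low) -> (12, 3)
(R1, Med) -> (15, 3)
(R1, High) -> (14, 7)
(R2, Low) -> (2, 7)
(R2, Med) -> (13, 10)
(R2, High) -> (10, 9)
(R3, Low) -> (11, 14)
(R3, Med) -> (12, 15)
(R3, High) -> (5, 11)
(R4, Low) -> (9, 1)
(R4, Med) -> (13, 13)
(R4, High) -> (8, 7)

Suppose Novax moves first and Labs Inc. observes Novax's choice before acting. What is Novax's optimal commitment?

High

Labs Inc. best-responds to each possible Novax move:
- Low: Labs Inc. compares 11, 12, 2, 11, 9 and picks R1; Novax would get 3.
- Med: Labs Inc. compares 3, 15, 13, 12, 13 and picks R1; Novax would get 3.
- High: Labs Inc. compares 11, 14, 10, 5, 8 and picks R1; Novax would get 7.
Novax's induced payoffs are 3, 3, 7, so Novax commits to High. Subgame-perfect outcome: (R1, High) with payoffs (14, 7).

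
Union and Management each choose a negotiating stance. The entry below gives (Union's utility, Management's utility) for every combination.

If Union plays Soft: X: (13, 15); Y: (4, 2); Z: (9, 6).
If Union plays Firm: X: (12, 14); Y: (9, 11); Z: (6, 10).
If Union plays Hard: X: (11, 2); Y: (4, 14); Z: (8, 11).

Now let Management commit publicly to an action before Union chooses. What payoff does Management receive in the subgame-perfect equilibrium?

Work backward from Union's decision.
- X → Union plays Soft (best of 13, 12, 11); Management gets 15.
- Y → Union plays Firm (best of 4, 9, 4); Management gets 11.
- Z → Union plays Soft (best of 9, 6, 8); Management gets 6.
Maximizing over 15, 11, 6, Management chooses X. Subgame-perfect outcome: (Soft, X) with payoffs (13, 15).

15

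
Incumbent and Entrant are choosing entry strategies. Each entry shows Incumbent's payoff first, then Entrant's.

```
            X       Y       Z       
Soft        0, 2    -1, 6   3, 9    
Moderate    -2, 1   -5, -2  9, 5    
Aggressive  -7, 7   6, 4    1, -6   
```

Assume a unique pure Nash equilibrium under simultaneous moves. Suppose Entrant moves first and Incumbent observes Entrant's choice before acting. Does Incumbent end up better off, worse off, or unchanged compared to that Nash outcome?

Backward induction with Entrant moving first.
- X: Incumbent compares 0, -2, -7 and picks Soft; Entrant would get 2.
- Y: Incumbent compares -1, -5, 6 and picks Aggressive; Entrant would get 4.
- Z: Incumbent compares 3, 9, 1 and picks Moderate; Entrant would get 5.
Maximizing over 2, 4, 5, Entrant chooses Z. Subgame-perfect outcome: (Moderate, Z) with payoffs (9, 5).
Under simultaneous play:
Incumbent's best replies: X→Soft; Y→Aggressive; Z→Moderate.
Entrant's best replies: Soft→Z; Moderate→Z; Aggressive→X.
Only (Moderate, Z) has each player best-responding; Nash payoffs (9, 5).
Incumbent earns 9 sequentially versus 9 at the Nash outcome: unchanged.

unchanged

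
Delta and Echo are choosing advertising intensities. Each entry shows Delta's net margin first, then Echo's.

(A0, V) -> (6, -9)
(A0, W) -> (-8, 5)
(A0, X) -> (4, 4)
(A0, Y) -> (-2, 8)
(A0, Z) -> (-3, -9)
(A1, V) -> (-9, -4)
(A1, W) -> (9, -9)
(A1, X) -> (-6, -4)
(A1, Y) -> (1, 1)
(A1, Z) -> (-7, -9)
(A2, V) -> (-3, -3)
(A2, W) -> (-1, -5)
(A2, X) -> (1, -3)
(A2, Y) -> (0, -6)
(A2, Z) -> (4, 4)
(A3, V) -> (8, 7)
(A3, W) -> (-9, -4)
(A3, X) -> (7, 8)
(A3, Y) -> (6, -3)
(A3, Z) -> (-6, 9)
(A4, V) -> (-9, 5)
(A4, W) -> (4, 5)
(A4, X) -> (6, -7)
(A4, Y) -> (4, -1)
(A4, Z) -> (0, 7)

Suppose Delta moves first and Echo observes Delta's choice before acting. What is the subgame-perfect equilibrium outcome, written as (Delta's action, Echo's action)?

Solve by backward induction (Delta leads).
- A0: Echo compares -9, 5, 4, 8, -9 and picks Y; Delta would get -2.
- A1: Echo compares -4, -9, -4, 1, -9 and picks Y; Delta would get 1.
- A2: Echo compares -3, -5, -3, -6, 4 and picks Z; Delta would get 4.
- A3: Echo compares 7, -4, 8, -3, 9 and picks Z; Delta would get -6.
- A4: Echo compares 5, 5, -7, -1, 7 and picks Z; Delta would get 0.
Delta's induced payoffs are -2, 1, 4, -6, 0, so Delta commits to A2. Subgame-perfect outcome: (A2, Z) with payoffs (4, 4).

(A2, Z)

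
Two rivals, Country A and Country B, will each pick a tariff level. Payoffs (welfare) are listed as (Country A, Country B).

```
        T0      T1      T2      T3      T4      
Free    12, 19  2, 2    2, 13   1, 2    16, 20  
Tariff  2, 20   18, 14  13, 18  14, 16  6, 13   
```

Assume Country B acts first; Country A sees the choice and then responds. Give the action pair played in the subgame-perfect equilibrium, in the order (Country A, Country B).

Solve by backward induction (Country B leads).
- T0 → Country A plays Free (best of 12, 2); Country B gets 19.
- T1 → Country A plays Tariff (best of 2, 18); Country B gets 14.
- T2 → Country A plays Tariff (best of 2, 13); Country B gets 18.
- T3 → Country A plays Tariff (best of 1, 14); Country B gets 16.
- T4 → Country A plays Free (best of 16, 6); Country B gets 20.
Maximizing over 19, 14, 18, 16, 20, Country B chooses T4. Subgame-perfect outcome: (Free, T4) with payoffs (16, 20).

(Free, T4)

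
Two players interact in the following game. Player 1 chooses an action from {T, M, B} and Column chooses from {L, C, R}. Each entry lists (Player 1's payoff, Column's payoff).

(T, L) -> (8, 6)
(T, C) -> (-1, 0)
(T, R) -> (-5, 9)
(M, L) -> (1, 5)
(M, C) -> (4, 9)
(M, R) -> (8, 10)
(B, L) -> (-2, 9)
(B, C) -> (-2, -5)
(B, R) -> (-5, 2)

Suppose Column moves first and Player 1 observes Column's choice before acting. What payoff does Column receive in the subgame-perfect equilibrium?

Backward induction with Column moving first.
- L → Player 1 plays T (best of 8, 1, -2); Column gets 6.
- C → Player 1 plays M (best of -1, 4, -2); Column gets 9.
- R → Player 1 plays M (best of -5, 8, -5); Column gets 10.
Maximizing over 6, 9, 10, Column chooses R. Subgame-perfect outcome: (M, R) with payoffs (8, 10).

10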